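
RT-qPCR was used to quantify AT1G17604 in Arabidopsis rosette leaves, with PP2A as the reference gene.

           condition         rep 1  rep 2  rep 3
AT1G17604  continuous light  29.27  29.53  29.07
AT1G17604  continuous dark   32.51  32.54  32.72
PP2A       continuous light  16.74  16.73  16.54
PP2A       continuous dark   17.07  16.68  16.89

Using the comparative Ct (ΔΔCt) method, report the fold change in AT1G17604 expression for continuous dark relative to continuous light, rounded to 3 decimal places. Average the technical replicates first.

0.117

Mean Ct: AT1G17604 continuous light 29.290; AT1G17604 continuous dark 32.590; PP2A continuous light 16.670; PP2A continuous dark 16.880
ΔCt(continuous light) = 29.290 − 16.670 = 12.620
ΔCt(continuous dark) = 32.590 − 16.880 = 15.710
ΔΔCt = 15.710 − 12.620 = 3.090
Fold change = 2^(−3.090) = 0.1174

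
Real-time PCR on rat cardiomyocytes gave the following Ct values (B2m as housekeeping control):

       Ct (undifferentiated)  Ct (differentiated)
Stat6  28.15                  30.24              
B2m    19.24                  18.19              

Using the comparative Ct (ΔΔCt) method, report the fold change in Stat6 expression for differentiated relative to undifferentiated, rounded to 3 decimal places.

0.113

ΔCt(undifferentiated) = 28.150 − 19.240 = 8.910
ΔCt(differentiated) = 30.240 − 18.190 = 12.050
ΔΔCt = 12.050 − 8.910 = 3.140
Fold change = 2^(−3.140) = 0.1134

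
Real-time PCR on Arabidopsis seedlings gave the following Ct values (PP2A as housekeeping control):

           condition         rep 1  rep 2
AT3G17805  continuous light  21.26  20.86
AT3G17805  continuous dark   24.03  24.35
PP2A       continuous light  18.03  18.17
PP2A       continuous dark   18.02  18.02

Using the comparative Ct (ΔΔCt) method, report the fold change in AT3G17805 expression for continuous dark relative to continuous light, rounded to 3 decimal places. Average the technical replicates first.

Mean Ct: AT3G17805 continuous light 21.060; AT3G17805 continuous dark 24.190; PP2A continuous light 18.100; PP2A continuous dark 18.020
ΔCt(continuous light) = 21.060 − 18.100 = 2.960
ΔCt(continuous dark) = 24.190 − 18.020 = 6.170
ΔΔCt = 6.170 − 2.960 = 3.210
Fold change = 2^(−3.210) = 0.1081

0.108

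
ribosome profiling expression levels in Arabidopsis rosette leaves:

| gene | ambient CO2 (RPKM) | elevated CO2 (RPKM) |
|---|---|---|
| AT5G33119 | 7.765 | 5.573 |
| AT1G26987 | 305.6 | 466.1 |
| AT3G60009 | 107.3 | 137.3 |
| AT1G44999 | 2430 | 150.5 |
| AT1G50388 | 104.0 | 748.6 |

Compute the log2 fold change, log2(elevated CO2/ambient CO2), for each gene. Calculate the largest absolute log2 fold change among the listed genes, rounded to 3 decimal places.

log2(5.573/7.765) = -0.479  (AT5G33119)
log2(466.1/305.6) = 0.609  (AT1G26987)
log2(137.3/107.3) = 0.356  (AT3G60009)
log2(150.5/2430) = -4.013  (AT1G44999)
log2(748.6/104.0) = 2.848  (AT1G50388)
The largest magnitude belongs to AT1G44999.

4.013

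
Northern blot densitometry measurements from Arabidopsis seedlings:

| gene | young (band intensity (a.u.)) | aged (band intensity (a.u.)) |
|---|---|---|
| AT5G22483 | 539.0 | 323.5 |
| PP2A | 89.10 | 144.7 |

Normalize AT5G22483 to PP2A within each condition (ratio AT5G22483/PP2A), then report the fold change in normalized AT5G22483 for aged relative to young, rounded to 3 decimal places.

AT5G22483/PP2A (young) = 539.0 / 89.10 = 6.0494
AT5G22483/PP2A (aged) = 323.5 / 144.7 = 2.2357
Fold change = 2.2357 / 6.0494 = 0.3696

0.370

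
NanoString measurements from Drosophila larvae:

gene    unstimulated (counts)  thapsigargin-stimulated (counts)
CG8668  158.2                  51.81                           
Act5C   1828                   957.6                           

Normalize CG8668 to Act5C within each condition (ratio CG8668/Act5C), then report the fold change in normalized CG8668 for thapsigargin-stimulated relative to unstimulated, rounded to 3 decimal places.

CG8668/Act5C (unstimulated) = 158.2 / 1828 = 0.086543
CG8668/Act5C (thapsigargin-stimulated) = 51.81 / 957.6 = 0.054104
Fold change = 0.054104 / 0.086543 = 0.6252

0.625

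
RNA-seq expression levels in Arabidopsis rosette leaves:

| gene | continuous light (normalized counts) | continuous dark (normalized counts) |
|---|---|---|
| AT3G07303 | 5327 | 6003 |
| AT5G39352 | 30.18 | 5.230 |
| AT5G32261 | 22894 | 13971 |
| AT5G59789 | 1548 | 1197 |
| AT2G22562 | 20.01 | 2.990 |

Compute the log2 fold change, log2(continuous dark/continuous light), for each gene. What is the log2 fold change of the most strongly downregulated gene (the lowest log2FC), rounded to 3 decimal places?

log2(6003/5327) = 0.172  (AT3G07303)
log2(5.230/30.18) = -2.529  (AT5G39352)
log2(13971/22894) = -0.713  (AT5G32261)
log2(1197/1548) = -0.371  (AT5G59789)
log2(2.990/20.01) = -2.743  (AT2G22562)
AT2G22562 is most strongly downregulated.

-2.743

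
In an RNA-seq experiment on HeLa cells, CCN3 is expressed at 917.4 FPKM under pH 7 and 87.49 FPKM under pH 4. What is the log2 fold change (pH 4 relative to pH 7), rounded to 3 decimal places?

Fold change = 87.49 / 917.4 = 0.0954
log2(0.0954) = -3.3904

-3.390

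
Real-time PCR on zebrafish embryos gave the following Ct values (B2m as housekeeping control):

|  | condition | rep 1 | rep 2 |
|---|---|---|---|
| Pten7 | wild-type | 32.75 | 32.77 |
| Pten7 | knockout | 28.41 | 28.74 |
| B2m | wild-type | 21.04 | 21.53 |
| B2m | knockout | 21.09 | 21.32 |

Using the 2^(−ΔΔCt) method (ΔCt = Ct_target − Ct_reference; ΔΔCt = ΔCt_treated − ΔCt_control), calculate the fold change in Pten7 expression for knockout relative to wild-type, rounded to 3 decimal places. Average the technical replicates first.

Mean Ct: Pten7 wild-type 32.760; Pten7 knockout 28.575; B2m wild-type 21.285; B2m knockout 21.205
ΔCt(wild-type) = 32.760 − 21.285 = 11.475
ΔCt(knockout) = 28.575 − 21.205 = 7.370
ΔΔCt = 7.370 − 11.475 = -4.105
Fold change = 2^(−(-4.105)) = 2^4.105 = 17.2079

17.208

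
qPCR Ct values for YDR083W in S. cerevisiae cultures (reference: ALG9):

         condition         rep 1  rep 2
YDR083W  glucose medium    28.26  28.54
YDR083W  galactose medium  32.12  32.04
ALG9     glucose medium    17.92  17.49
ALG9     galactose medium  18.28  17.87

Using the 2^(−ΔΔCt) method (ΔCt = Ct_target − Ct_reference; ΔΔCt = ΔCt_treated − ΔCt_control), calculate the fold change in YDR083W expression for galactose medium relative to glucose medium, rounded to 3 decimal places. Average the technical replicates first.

Mean Ct: YDR083W glucose medium 28.400; YDR083W galactose medium 32.080; ALG9 glucose medium 17.705; ALG9 galactose medium 18.075
ΔCt(glucose medium) = 28.400 − 17.705 = 10.695
ΔCt(galactose medium) = 32.080 − 18.075 = 14.005
ΔΔCt = 14.005 − 10.695 = 3.310
Fold change = 2^(−3.310) = 0.1008

0.101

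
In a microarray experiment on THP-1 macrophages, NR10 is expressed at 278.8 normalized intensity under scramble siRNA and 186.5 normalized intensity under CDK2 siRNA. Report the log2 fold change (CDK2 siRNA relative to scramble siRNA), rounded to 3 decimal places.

Fold change = 186.5 / 278.8 = 0.6689
log2(0.6689) = -0.5801

-0.580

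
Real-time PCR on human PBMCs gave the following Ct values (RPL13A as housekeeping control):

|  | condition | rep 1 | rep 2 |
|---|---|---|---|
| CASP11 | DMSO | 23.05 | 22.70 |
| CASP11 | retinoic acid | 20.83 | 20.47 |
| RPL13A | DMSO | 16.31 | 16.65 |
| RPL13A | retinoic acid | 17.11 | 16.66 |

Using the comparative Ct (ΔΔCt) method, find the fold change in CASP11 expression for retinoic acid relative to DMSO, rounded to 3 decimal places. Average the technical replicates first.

6.190

Mean Ct: CASP11 DMSO 22.875; CASP11 retinoic acid 20.650; RPL13A DMSO 16.480; RPL13A retinoic acid 16.885
ΔCt(DMSO) = 22.875 − 16.480 = 6.395
ΔCt(retinoic acid) = 20.650 − 16.885 = 3.765
ΔΔCt = 3.765 − 6.395 = -2.630
Fold change = 2^(−(-2.630)) = 2^2.630 = 6.1903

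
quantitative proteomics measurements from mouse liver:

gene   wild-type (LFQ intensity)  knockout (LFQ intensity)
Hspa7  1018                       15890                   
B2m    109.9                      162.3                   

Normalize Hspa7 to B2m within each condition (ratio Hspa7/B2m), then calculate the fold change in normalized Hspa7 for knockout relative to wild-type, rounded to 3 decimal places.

Hspa7/B2m (wild-type) = 1018 / 109.9 = 9.263
Hspa7/B2m (knockout) = 15890 / 162.3 = 97.905
Fold change = 97.905 / 9.263 = 10.5695

10.570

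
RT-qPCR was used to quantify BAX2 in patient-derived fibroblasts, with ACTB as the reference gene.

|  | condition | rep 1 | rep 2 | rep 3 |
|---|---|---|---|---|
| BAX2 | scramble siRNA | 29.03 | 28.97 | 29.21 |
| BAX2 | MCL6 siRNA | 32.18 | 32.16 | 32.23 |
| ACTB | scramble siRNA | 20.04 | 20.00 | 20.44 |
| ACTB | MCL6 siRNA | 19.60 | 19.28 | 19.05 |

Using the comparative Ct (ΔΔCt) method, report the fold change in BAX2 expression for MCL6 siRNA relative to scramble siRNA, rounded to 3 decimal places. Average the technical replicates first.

Mean Ct: BAX2 scramble siRNA 29.070; BAX2 MCL6 siRNA 32.190; ACTB scramble siRNA 20.160; ACTB MCL6 siRNA 19.310
ΔCt(scramble siRNA) = 29.070 − 20.160 = 8.910
ΔCt(MCL6 siRNA) = 32.190 − 19.310 = 12.880
ΔΔCt = 12.880 − 8.910 = 3.970
Fold change = 2^(−3.970) = 0.0638

0.064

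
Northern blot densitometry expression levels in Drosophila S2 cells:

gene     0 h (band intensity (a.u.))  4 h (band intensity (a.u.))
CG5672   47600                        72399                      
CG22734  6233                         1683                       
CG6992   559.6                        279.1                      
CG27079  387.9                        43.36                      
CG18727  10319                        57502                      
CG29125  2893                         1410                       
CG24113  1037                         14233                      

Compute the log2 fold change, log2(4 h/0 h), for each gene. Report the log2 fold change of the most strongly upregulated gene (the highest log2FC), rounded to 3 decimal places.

log2(72399/47600) = 0.605  (CG5672)
log2(1683/6233) = -1.889  (CG22734)
log2(279.1/559.6) = -1.004  (CG6992)
log2(43.36/387.9) = -3.161  (CG27079)
log2(57502/10319) = 2.478  (CG18727)
log2(1410/2893) = -1.037  (CG29125)
log2(14233/1037) = 3.779  (CG24113)
CG24113 is most strongly upregulated.

3.779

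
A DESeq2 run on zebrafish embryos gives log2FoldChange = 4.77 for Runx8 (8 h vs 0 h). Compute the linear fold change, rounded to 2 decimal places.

Fold change = 2^(4.77) = 27.284

27.28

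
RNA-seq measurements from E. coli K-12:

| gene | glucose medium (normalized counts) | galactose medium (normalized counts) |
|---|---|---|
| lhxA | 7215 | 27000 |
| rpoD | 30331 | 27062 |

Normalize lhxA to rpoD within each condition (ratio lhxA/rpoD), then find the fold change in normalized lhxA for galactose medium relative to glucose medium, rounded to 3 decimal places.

lhxA/rpoD (glucose medium) = 7215 / 30331 = 0.23788
lhxA/rpoD (galactose medium) = 27000 / 27062 = 0.99771
Fold change = 0.99771 / 0.23788 = 4.1942

4.194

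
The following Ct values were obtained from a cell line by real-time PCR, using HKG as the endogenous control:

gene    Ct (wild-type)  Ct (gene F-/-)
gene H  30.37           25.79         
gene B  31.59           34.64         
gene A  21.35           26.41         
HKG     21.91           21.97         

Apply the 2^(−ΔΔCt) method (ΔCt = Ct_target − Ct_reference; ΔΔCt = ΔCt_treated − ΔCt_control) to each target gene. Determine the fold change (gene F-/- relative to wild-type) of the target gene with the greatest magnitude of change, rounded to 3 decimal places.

gene H: ΔΔCt = (25.79−21.97) − (30.37−21.91) = 3.82 − 8.46 = -4.64; fold change = 2^4.64 = 24.933
gene B: ΔΔCt = (34.64−21.97) − (31.59−21.91) = 12.67 − 9.68 = 2.99; fold change = 2^-2.99 = 0.126
gene A: ΔΔCt = (26.41−21.97) − (21.35−21.91) = 4.44 − (-0.56) = 5.00; fold change = 2^-5.00 = 0.031
gene A has the largest |ΔΔCt| = 5.00.

0.031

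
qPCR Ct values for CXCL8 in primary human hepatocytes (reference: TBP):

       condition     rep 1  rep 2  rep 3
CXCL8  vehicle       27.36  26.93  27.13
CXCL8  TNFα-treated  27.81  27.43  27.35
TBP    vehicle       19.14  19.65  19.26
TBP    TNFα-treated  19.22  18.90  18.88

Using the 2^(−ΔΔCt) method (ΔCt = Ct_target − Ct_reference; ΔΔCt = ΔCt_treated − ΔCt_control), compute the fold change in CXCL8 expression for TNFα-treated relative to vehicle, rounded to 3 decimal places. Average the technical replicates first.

Mean Ct: CXCL8 vehicle 27.140; CXCL8 TNFα-treated 27.530; TBP vehicle 19.350; TBP TNFα-treated 19.000
ΔCt(vehicle) = 27.140 − 19.350 = 7.790
ΔCt(TNFα-treated) = 27.530 − 19.000 = 8.530
ΔΔCt = 8.530 − 7.790 = 0.740
Fold change = 2^(−0.740) = 0.5987

0.599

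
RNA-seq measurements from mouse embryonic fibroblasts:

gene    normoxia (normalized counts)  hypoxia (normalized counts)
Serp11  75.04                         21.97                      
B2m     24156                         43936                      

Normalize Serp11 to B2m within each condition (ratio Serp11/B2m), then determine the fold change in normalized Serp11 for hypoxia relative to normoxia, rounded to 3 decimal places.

0.161

Serp11/B2m (normoxia) = 75.04 / 24156 = 0.0031065
Serp11/B2m (hypoxia) = 21.97 / 43936 = 0.00050005
Fold change = 0.00050005 / 0.0031065 = 0.1610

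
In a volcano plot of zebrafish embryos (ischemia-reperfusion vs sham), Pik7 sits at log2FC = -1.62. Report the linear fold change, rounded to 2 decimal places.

Fold change = 2^(-1.62) = 0.325
That is, Pik7 drops to 32.5% of the sham level.

0.33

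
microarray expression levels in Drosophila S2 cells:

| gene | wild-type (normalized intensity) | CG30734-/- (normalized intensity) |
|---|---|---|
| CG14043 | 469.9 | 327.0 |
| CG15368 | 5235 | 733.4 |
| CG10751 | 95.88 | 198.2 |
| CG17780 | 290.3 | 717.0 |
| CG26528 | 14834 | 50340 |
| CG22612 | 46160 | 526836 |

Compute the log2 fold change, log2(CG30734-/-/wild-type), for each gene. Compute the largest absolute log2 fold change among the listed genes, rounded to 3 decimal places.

log2(327.0/469.9) = -0.523  (CG14043)
log2(733.4/5235) = -2.836  (CG15368)
log2(198.2/95.88) = 1.048  (CG10751)
log2(717.0/290.3) = 1.304  (CG17780)
log2(50340/14834) = 1.763  (CG26528)
log2(526836/46160) = 3.513  (CG22612)
The largest magnitude belongs to CG22612.

3.513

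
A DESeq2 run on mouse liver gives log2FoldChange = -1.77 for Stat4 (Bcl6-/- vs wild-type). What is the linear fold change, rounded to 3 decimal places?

Fold change = 2^(-1.77) = 0.2932
That is, Stat4 drops to 29.3% of the wild-type level.

0.293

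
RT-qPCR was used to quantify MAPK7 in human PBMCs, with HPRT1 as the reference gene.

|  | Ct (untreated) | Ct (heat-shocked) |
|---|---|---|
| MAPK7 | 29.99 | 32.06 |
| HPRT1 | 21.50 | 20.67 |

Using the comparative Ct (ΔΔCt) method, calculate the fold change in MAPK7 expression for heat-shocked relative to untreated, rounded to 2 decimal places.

ΔCt(untreated) = 29.990 − 21.500 = 8.490
ΔCt(heat-shocked) = 32.060 − 20.670 = 11.390
ΔΔCt = 11.390 − 8.490 = 2.900
Fold change = 2^(−2.900) = 0.134

0.13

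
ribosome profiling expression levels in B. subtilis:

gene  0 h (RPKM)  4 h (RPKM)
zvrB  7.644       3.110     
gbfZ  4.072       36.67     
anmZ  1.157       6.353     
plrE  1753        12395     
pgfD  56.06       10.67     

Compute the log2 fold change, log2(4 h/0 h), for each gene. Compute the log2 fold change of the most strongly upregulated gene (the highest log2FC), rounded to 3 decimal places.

log2(3.110/7.644) = -1.297  (zvrB)
log2(36.67/4.072) = 3.171  (gbfZ)
log2(6.353/1.157) = 2.457  (anmZ)
log2(12395/1753) = 2.822  (plrE)
log2(10.67/56.06) = -2.393  (pgfD)
gbfZ is most strongly upregulated.

3.171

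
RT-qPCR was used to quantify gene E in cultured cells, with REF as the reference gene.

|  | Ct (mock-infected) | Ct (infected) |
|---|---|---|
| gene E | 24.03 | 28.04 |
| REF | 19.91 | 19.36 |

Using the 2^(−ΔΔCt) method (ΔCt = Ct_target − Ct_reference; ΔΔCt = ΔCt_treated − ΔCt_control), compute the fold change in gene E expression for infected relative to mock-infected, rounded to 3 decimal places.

0.042

ΔCt(mock-infected) = 24.030 − 19.910 = 4.120
ΔCt(infected) = 28.040 − 19.360 = 8.680
ΔΔCt = 8.680 − 4.120 = 4.560
Fold change = 2^(−4.560) = 0.0424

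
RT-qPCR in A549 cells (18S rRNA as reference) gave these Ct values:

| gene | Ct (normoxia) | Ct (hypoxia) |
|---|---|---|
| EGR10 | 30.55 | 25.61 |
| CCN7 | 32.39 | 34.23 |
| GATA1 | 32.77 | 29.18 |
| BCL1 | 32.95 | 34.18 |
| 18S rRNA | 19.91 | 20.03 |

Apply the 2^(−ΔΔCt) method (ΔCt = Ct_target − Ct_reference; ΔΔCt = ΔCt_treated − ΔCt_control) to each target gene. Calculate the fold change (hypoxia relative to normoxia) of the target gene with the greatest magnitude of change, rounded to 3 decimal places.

33.359

EGR10: ΔΔCt = (25.61−20.03) − (30.55−19.91) = 5.58 − 10.64 = -5.06; fold change = 2^5.06 = 33.359
CCN7: ΔΔCt = (34.23−20.03) − (32.39−19.91) = 14.20 − 12.48 = 1.72; fold change = 2^-1.72 = 0.304
GATA1: ΔΔCt = (29.18−20.03) − (32.77−19.91) = 9.15 − 12.86 = -3.71; fold change = 2^3.71 = 13.086
BCL1: ΔΔCt = (34.18−20.03) − (32.95−19.91) = 14.15 − 13.04 = 1.11; fold change = 2^-1.11 = 0.463
EGR10 has the largest |ΔΔCt| = 5.06.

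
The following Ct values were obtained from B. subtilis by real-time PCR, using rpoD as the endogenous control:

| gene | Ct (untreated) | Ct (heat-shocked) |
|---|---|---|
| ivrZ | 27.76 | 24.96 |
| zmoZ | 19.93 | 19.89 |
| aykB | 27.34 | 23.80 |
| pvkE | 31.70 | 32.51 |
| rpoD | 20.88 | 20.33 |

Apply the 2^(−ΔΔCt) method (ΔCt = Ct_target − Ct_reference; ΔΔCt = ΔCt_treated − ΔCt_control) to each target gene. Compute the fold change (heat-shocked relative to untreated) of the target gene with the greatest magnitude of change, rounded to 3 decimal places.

7.945

ivrZ: ΔΔCt = (24.96−20.33) − (27.76−20.88) = 4.63 − 6.88 = -2.25; fold change = 2^2.25 = 4.757
zmoZ: ΔΔCt = (19.89−20.33) − (19.93−20.88) = -0.44 − (-0.95) = 0.51; fold change = 2^-0.51 = 0.702
aykB: ΔΔCt = (23.80−20.33) − (27.34−20.88) = 3.47 − 6.46 = -2.99; fold change = 2^2.99 = 7.945
pvkE: ΔΔCt = (32.51−20.33) − (31.70−20.88) = 12.18 − 10.82 = 1.36; fold change = 2^-1.36 = 0.390
aykB has the largest |ΔΔCt| = 2.99.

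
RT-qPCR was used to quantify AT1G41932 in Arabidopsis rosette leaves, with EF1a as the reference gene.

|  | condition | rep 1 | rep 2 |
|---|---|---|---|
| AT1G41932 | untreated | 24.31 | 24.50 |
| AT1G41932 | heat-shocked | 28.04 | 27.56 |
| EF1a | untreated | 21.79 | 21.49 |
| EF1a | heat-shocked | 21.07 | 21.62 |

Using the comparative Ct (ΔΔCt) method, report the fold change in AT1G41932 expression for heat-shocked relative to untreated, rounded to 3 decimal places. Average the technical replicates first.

Mean Ct: AT1G41932 untreated 24.405; AT1G41932 heat-shocked 27.800; EF1a untreated 21.640; EF1a heat-shocked 21.345
ΔCt(untreated) = 24.405 − 21.640 = 2.765
ΔCt(heat-shocked) = 27.800 − 21.345 = 6.455
ΔΔCt = 6.455 − 2.765 = 3.690
Fold change = 2^(−3.690) = 0.0775

0.077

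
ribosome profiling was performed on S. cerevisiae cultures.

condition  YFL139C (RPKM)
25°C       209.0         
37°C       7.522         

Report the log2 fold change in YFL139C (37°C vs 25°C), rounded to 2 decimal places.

-4.80

Fold change = 7.522 / 209.0 = 0.0360
log2(0.0360) = -4.796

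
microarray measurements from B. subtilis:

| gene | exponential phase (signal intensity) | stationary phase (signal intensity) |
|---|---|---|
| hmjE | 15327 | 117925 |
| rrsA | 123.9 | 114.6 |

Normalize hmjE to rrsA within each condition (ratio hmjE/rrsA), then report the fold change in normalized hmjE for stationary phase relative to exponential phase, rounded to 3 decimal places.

hmjE/rrsA (exponential phase) = 15327 / 123.9 = 123.7
hmjE/rrsA (stationary phase) = 117925 / 114.6 = 1029
Fold change = 1029 / 123.7 = 8.3183

8.318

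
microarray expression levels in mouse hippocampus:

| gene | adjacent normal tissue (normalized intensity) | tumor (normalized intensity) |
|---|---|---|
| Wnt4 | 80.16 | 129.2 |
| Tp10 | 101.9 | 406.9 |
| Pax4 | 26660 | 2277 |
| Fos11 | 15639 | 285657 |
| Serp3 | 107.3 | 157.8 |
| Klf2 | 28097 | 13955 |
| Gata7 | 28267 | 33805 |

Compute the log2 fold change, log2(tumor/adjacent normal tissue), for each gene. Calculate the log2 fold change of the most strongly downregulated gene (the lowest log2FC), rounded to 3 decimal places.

-3.549

log2(129.2/80.16) = 0.689  (Wnt4)
log2(406.9/101.9) = 1.998  (Tp10)
log2(2277/26660) = -3.549  (Pax4)
log2(285657/15639) = 4.191  (Fos11)
log2(157.8/107.3) = 0.556  (Serp3)
log2(13955/28097) = -1.010  (Klf2)
log2(33805/28267) = 0.258  (Gata7)
Pax4 is most strongly downregulated.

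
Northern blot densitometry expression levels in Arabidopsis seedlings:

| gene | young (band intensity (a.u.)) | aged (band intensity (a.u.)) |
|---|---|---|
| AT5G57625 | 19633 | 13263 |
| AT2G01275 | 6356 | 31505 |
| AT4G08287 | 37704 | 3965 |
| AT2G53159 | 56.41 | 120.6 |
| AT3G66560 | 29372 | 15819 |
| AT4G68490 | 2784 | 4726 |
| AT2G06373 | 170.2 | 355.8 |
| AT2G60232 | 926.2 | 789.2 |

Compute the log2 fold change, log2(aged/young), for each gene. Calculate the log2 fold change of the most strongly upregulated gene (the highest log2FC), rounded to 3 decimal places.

2.309

log2(13263/19633) = -0.566  (AT5G57625)
log2(31505/6356) = 2.309  (AT2G01275)
log2(3965/37704) = -3.249  (AT4G08287)
log2(120.6/56.41) = 1.096  (AT2G53159)
log2(15819/29372) = -0.893  (AT3G66560)
log2(4726/2784) = 0.763  (AT4G68490)
log2(355.8/170.2) = 1.064  (AT2G06373)
log2(789.2/926.2) = -0.231  (AT2G60232)
AT2G01275 is most strongly upregulated.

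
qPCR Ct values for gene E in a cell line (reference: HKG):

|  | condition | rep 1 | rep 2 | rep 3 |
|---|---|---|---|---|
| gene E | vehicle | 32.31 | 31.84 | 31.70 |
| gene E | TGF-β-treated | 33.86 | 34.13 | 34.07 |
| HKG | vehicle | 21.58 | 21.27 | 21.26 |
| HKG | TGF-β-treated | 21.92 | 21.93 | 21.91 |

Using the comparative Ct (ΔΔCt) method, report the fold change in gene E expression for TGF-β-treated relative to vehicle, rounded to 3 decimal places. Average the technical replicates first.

0.349

Mean Ct: gene E vehicle 31.950; gene E TGF-β-treated 34.020; HKG vehicle 21.370; HKG TGF-β-treated 21.920
ΔCt(vehicle) = 31.950 − 21.370 = 10.580
ΔCt(TGF-β-treated) = 34.020 − 21.920 = 12.100
ΔΔCt = 12.100 − 10.580 = 1.520
Fold change = 2^(−1.520) = 0.3487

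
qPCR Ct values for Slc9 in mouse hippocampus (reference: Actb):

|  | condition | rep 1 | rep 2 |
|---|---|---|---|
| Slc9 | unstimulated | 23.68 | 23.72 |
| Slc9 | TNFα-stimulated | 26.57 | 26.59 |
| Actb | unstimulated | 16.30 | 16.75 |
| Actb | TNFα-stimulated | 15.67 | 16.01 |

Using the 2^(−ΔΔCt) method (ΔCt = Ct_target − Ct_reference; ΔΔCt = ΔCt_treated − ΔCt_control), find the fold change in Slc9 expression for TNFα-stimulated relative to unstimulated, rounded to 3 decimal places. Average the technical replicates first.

Mean Ct: Slc9 unstimulated 23.700; Slc9 TNFα-stimulated 26.580; Actb unstimulated 16.525; Actb TNFα-stimulated 15.840
ΔCt(unstimulated) = 23.700 − 16.525 = 7.175
ΔCt(TNFα-stimulated) = 26.580 − 15.840 = 10.740
ΔΔCt = 10.740 − 7.175 = 3.565
Fold change = 2^(−3.565) = 0.0845

0.084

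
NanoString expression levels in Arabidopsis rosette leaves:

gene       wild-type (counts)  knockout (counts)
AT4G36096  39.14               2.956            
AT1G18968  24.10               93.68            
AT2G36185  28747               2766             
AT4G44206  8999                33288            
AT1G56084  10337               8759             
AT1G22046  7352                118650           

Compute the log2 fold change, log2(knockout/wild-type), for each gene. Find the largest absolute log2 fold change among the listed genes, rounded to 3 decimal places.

log2(2.956/39.14) = -3.727  (AT4G36096)
log2(93.68/24.10) = 1.959  (AT1G18968)
log2(2766/28747) = -3.378  (AT2G36185)
log2(33288/8999) = 1.887  (AT4G44206)
log2(8759/10337) = -0.239  (AT1G56084)
log2(118650/7352) = 4.012  (AT1G22046)
The largest magnitude belongs to AT1G22046.

4.012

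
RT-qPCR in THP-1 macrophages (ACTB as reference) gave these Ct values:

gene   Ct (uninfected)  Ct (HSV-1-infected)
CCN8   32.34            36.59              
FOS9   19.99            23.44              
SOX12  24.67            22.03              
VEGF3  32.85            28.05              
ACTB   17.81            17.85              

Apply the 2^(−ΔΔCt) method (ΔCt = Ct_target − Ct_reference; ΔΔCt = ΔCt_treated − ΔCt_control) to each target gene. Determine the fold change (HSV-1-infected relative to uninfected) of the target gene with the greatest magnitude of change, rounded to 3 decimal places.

CCN8: ΔΔCt = (36.59−17.85) − (32.34−17.81) = 18.74 − 14.53 = 4.21; fold change = 2^-4.21 = 0.054
FOS9: ΔΔCt = (23.44−17.85) − (19.99−17.81) = 5.59 − 2.18 = 3.41; fold change = 2^-3.41 = 0.094
SOX12: ΔΔCt = (22.03−17.85) − (24.67−17.81) = 4.18 − 6.86 = -2.68; fold change = 2^2.68 = 6.409
VEGF3: ΔΔCt = (28.05−17.85) − (32.85−17.81) = 10.20 − 15.04 = -4.84; fold change = 2^4.84 = 28.641
VEGF3 has the largest |ΔΔCt| = 4.84.

28.641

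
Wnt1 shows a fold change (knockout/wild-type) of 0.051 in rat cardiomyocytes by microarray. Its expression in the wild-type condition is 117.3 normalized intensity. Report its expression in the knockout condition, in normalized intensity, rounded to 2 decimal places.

knockout expression = 117.3 × 0.051 = 5.98

5.98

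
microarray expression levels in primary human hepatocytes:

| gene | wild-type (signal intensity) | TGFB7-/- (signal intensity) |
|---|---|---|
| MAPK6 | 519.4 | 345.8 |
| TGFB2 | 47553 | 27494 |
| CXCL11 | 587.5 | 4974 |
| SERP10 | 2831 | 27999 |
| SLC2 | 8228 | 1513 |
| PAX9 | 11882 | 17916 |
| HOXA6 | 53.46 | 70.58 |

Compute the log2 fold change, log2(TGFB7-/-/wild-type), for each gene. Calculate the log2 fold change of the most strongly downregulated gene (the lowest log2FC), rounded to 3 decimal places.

-2.443

log2(345.8/519.4) = -0.587  (MAPK6)
log2(27494/47553) = -0.790  (TGFB2)
log2(4974/587.5) = 3.082  (CXCL11)
log2(27999/2831) = 3.306  (SERP10)
log2(1513/8228) = -2.443  (SLC2)
log2(17916/11882) = 0.592  (PAX9)
log2(70.58/53.46) = 0.401  (HOXA6)
SLC2 is most strongly downregulated.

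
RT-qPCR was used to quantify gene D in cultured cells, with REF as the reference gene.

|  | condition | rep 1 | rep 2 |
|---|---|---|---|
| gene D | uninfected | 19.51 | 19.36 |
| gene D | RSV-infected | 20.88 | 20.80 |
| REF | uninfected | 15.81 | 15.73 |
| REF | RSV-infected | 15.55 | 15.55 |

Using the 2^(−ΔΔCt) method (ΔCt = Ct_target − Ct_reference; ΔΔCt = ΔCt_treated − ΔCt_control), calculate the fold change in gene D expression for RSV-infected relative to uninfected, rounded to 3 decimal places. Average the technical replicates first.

Mean Ct: gene D uninfected 19.435; gene D RSV-infected 20.840; REF uninfected 15.770; REF RSV-infected 15.550
ΔCt(uninfected) = 19.435 − 15.770 = 3.665
ΔCt(RSV-infected) = 20.840 − 15.550 = 5.290
ΔΔCt = 5.290 − 3.665 = 1.625
Fold change = 2^(−1.625) = 0.3242

0.324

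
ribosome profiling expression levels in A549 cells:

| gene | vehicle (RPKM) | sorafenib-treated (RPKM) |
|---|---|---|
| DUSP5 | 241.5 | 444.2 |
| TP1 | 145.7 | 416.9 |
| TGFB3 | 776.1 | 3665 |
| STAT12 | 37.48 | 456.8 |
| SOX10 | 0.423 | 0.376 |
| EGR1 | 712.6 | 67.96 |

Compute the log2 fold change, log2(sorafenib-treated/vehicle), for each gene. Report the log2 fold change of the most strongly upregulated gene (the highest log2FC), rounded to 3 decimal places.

3.607

log2(444.2/241.5) = 0.879  (DUSP5)
log2(416.9/145.7) = 1.517  (TP1)
log2(3665/776.1) = 2.239  (TGFB3)
log2(456.8/37.48) = 3.607  (STAT12)
log2(0.376/0.423) = -0.170  (SOX10)
log2(67.96/712.6) = -3.390  (EGR1)
STAT12 is most strongly upregulated.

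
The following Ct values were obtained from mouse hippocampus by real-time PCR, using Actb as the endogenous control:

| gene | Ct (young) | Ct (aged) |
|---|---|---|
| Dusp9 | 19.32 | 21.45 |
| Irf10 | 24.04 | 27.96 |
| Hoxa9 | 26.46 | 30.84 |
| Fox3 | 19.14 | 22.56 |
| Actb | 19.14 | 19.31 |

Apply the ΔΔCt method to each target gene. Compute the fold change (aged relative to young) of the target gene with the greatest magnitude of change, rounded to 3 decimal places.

Dusp9: ΔΔCt = (21.45−19.31) − (19.32−19.14) = 2.14 − 0.18 = 1.96; fold change = 2^-1.96 = 0.257
Irf10: ΔΔCt = (27.96−19.31) − (24.04−19.14) = 8.65 − 4.90 = 3.75; fold change = 2^-3.75 = 0.074
Hoxa9: ΔΔCt = (30.84−19.31) − (26.46−19.14) = 11.53 − 7.32 = 4.21; fold change = 2^-4.21 = 0.054
Fox3: ΔΔCt = (22.56−19.31) − (19.14−19.14) = 3.25 − 0.00 = 3.25; fold change = 2^-3.25 = 0.105
Hoxa9 has the largest |ΔΔCt| = 4.21.

0.054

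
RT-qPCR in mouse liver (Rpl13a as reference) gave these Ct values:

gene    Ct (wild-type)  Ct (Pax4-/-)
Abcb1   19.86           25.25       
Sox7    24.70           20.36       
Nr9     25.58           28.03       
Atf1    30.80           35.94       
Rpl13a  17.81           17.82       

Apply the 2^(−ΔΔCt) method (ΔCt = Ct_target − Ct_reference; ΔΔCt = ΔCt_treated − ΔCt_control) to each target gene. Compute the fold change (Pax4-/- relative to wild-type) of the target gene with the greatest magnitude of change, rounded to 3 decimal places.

0.024

Abcb1: ΔΔCt = (25.25−17.82) − (19.86−17.81) = 7.43 − 2.05 = 5.38; fold change = 2^-5.38 = 0.024
Sox7: ΔΔCt = (20.36−17.82) − (24.70−17.81) = 2.54 − 6.89 = -4.35; fold change = 2^4.35 = 20.393
Nr9: ΔΔCt = (28.03−17.82) − (25.58−17.81) = 10.21 − 7.77 = 2.44; fold change = 2^-2.44 = 0.184
Atf1: ΔΔCt = (35.94−17.82) − (30.80−17.81) = 18.12 − 12.99 = 5.13; fold change = 2^-5.13 = 0.029
Abcb1 has the largest |ΔΔCt| = 5.38.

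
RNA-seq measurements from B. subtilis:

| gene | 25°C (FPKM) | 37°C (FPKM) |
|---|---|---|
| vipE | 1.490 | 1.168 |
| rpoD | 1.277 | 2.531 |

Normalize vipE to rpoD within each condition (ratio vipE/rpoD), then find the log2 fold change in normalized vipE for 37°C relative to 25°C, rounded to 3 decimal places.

-1.338

vipE/rpoD (25°C) = 1.490 / 1.277 = 1.1668
vipE/rpoD (37°C) = 1.168 / 2.531 = 0.46148
Fold change = 0.46148 / 1.1668 = 0.3955
log2(0.3955) = -1.3382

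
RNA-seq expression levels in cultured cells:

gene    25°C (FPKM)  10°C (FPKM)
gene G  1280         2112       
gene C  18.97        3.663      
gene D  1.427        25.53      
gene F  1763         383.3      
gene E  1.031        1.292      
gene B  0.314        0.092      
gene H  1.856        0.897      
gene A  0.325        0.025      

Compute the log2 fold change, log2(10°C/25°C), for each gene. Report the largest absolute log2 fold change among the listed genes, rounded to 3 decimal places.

4.161

log2(2112/1280) = 0.722  (gene G)
log2(3.663/18.97) = -2.373  (gene C)
log2(25.53/1.427) = 4.161  (gene D)
log2(383.3/1763) = -2.201  (gene F)
log2(1.292/1.031) = 0.326  (gene E)
log2(0.092/0.314) = -1.771  (gene B)
log2(0.897/1.856) = -1.049  (gene H)
log2(0.025/0.325) = -3.700  (gene A)
The largest magnitude belongs to gene D.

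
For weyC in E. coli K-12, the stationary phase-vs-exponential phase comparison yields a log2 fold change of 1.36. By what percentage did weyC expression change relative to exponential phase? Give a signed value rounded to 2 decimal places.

Fold change = 2^(1.36) = 2.5669
Percent change = (FC − 1) × 100% = (2.5669 − 1) × 100 = 156.69%

156.69%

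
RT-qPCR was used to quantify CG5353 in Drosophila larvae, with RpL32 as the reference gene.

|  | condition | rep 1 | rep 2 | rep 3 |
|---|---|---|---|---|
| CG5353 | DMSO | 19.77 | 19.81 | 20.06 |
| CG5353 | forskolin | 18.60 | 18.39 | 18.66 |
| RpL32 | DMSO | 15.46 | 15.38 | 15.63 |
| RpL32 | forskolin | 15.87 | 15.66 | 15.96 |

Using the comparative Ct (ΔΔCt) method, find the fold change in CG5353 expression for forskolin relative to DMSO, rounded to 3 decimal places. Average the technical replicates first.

3.182

Mean Ct: CG5353 DMSO 19.880; CG5353 forskolin 18.550; RpL32 DMSO 15.490; RpL32 forskolin 15.830
ΔCt(DMSO) = 19.880 − 15.490 = 4.390
ΔCt(forskolin) = 18.550 − 15.830 = 2.720
ΔΔCt = 2.720 − 4.390 = -1.670
Fold change = 2^(−(-1.670)) = 2^1.670 = 3.1821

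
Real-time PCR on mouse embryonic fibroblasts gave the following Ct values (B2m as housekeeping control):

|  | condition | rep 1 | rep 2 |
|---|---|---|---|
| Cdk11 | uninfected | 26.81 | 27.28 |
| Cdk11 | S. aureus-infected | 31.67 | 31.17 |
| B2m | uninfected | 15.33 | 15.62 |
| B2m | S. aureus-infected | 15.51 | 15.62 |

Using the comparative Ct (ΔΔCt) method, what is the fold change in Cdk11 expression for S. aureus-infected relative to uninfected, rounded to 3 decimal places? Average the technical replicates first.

Mean Ct: Cdk11 uninfected 27.045; Cdk11 S. aureus-infected 31.420; B2m uninfected 15.475; B2m S. aureus-infected 15.565
ΔCt(uninfected) = 27.045 − 15.475 = 11.570
ΔCt(S. aureus-infected) = 31.420 − 15.565 = 15.855
ΔΔCt = 15.855 − 11.570 = 4.285
Fold change = 2^(−4.285) = 0.0513

0.051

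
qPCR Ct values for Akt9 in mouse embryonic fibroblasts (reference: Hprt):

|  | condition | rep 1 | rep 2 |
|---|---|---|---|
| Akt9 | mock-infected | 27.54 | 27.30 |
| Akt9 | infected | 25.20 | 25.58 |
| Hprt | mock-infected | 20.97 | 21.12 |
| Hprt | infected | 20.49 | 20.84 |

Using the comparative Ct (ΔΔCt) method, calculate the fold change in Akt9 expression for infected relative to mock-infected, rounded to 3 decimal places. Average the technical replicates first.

Mean Ct: Akt9 mock-infected 27.420; Akt9 infected 25.390; Hprt mock-infected 21.045; Hprt infected 20.665
ΔCt(mock-infected) = 27.420 − 21.045 = 6.375
ΔCt(infected) = 25.390 − 20.665 = 4.725
ΔΔCt = 4.725 − 6.375 = -1.650
Fold change = 2^(−(-1.650)) = 2^1.650 = 3.1383

3.138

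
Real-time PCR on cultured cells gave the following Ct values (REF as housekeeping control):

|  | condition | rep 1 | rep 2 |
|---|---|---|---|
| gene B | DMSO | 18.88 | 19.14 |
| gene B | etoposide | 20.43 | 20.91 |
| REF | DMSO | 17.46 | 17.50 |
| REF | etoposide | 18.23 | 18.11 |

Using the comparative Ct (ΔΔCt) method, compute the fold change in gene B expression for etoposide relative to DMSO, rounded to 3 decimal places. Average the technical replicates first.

Mean Ct: gene B DMSO 19.010; gene B etoposide 20.670; REF DMSO 17.480; REF etoposide 18.170
ΔCt(DMSO) = 19.010 − 17.480 = 1.530
ΔCt(etoposide) = 20.670 − 18.170 = 2.500
ΔΔCt = 2.500 − 1.530 = 0.970
Fold change = 2^(−0.970) = 0.5105

0.511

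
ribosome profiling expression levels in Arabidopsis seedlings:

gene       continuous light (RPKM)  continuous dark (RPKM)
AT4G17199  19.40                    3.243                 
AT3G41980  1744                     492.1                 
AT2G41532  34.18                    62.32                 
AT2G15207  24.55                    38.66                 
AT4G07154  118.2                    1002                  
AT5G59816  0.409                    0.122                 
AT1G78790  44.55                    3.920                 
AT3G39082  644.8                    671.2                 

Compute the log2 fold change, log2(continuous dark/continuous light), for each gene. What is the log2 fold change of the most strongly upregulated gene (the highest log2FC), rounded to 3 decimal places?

3.084

log2(3.243/19.40) = -2.581  (AT4G17199)
log2(492.1/1744) = -1.825  (AT3G41980)
log2(62.32/34.18) = 0.867  (AT2G41532)
log2(38.66/24.55) = 0.655  (AT2G15207)
log2(1002/118.2) = 3.084  (AT4G07154)
log2(0.122/0.409) = -1.745  (AT5G59816)
log2(3.920/44.55) = -3.506  (AT1G78790)
log2(671.2/644.8) = 0.058  (AT3G39082)
AT4G07154 is most strongly upregulated.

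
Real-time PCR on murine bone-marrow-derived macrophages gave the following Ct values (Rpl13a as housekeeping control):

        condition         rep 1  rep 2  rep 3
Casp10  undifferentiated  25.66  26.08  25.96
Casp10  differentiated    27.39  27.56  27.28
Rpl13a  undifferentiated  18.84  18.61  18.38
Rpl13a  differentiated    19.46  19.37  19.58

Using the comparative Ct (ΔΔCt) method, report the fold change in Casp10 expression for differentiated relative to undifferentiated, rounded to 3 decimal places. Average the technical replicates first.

0.637

Mean Ct: Casp10 undifferentiated 25.900; Casp10 differentiated 27.410; Rpl13a undifferentiated 18.610; Rpl13a differentiated 19.470
ΔCt(undifferentiated) = 25.900 − 18.610 = 7.290
ΔCt(differentiated) = 27.410 − 19.470 = 7.940
ΔΔCt = 7.940 − 7.290 = 0.650
Fold change = 2^(−0.650) = 0.6373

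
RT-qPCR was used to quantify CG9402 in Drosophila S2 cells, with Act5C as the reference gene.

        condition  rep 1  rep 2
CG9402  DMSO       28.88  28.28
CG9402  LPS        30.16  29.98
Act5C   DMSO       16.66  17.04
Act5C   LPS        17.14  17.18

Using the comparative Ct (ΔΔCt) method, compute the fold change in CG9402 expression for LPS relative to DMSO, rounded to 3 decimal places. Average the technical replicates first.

Mean Ct: CG9402 DMSO 28.580; CG9402 LPS 30.070; Act5C DMSO 16.850; Act5C LPS 17.160
ΔCt(DMSO) = 28.580 − 16.850 = 11.730
ΔCt(LPS) = 30.070 − 17.160 = 12.910
ΔΔCt = 12.910 − 11.730 = 1.180
Fold change = 2^(−1.180) = 0.4414

0.441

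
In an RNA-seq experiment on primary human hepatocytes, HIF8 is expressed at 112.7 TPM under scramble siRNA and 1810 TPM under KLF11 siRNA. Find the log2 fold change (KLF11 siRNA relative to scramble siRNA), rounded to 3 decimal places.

4.005

Fold change = 1810 / 112.7 = 16.0603
log2(16.0603) = 4.0054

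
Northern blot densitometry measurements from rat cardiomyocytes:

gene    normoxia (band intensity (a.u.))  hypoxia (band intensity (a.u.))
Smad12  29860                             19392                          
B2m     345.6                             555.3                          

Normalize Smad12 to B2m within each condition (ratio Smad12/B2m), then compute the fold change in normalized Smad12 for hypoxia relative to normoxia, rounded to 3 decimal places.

0.404

Smad12/B2m (normoxia) = 29860 / 345.6 = 86.4
Smad12/B2m (hypoxia) = 19392 / 555.3 = 34.922
Fold change = 34.922 / 86.4 = 0.4042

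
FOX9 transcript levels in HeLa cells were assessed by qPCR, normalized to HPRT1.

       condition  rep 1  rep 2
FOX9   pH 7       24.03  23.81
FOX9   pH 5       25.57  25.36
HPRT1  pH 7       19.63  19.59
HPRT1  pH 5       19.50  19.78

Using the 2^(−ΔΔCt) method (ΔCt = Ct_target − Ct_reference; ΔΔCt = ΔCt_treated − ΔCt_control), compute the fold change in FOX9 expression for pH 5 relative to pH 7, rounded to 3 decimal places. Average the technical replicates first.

Mean Ct: FOX9 pH 7 23.920; FOX9 pH 5 25.465; HPRT1 pH 7 19.610; HPRT1 pH 5 19.640
ΔCt(pH 7) = 23.920 − 19.610 = 4.310
ΔCt(pH 5) = 25.465 − 19.640 = 5.825
ΔΔCt = 5.825 − 4.310 = 1.515
Fold change = 2^(−1.515) = 0.3499

0.350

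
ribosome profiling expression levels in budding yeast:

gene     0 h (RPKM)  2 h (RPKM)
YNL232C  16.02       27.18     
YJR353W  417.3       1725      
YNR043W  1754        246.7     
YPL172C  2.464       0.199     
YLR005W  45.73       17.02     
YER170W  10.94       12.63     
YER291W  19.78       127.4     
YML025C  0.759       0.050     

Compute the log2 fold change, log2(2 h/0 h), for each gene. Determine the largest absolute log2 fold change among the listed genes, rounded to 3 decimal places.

log2(27.18/16.02) = 0.763  (YNL232C)
log2(1725/417.3) = 2.047  (YJR353W)
log2(246.7/1754) = -2.830  (YNR043W)
log2(0.199/2.464) = -3.630  (YPL172C)
log2(17.02/45.73) = -1.426  (YLR005W)
log2(12.63/10.94) = 0.207  (YER170W)
log2(127.4/19.78) = 2.687  (YER291W)
log2(0.050/0.759) = -3.924  (YML025C)
The largest magnitude belongs to YML025C.

3.924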